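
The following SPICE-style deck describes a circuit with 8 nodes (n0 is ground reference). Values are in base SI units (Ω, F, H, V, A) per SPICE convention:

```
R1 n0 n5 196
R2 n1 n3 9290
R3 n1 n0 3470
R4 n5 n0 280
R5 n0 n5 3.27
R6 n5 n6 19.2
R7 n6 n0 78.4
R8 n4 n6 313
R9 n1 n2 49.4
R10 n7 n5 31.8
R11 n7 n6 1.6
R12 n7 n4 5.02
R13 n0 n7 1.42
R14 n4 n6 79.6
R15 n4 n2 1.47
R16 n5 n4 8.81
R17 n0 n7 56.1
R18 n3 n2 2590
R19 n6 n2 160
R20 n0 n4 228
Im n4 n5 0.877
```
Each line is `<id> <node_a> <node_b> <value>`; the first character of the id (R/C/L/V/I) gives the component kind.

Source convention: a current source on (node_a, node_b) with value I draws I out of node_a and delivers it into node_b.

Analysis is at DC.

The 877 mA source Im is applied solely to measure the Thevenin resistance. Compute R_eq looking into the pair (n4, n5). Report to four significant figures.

Apply KCL at each of the 7 non-ground nodes and solve the resulting linear system.
Node n1: branches {R2, R3, R9} → V_1 = -2.455
Node n2: branches {R9, R15, R18, R19} → V_2 = -2.490
Node n3: branches {R2, R18} → V_3 = -2.483
Node n4: branches {R8, R12, R14, R15, R16, R20, Im} → V_4 = -2.511
Node n5: branches {R1, R4, R5, R6, R10, R16, Im} → V_5 = 1.090
Node n6: branches {R6, R7, R8, R11, R14, R19} → V_6 = -0.3940
Node n7: branches {R10, R11, R12, R13, R17} → V_7 = -0.4514

R_eq = 4.105 Ω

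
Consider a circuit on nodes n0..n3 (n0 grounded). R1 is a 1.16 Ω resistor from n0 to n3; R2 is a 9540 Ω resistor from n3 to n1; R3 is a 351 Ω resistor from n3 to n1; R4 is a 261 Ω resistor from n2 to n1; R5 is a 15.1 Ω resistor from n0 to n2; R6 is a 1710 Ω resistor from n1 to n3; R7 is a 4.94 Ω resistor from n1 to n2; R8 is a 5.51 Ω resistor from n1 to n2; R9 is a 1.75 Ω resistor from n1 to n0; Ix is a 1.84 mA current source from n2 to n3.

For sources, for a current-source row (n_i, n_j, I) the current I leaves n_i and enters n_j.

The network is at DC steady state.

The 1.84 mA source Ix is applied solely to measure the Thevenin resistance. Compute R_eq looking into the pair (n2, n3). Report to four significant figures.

Apply KCL at each of the 3 non-ground nodes and solve the resulting linear system.
Node n1: branches {R2, R3, R4, R6, R7, R8, R9} → V_1 = -0.002477
Node n2: branches {R4, R5, R7, R8, Ix} → V_2 = -0.006168
Node n3: branches {R1, R2, R3, R6, Ix} → V_3 = 0.002116

R_eq = 4.502 Ω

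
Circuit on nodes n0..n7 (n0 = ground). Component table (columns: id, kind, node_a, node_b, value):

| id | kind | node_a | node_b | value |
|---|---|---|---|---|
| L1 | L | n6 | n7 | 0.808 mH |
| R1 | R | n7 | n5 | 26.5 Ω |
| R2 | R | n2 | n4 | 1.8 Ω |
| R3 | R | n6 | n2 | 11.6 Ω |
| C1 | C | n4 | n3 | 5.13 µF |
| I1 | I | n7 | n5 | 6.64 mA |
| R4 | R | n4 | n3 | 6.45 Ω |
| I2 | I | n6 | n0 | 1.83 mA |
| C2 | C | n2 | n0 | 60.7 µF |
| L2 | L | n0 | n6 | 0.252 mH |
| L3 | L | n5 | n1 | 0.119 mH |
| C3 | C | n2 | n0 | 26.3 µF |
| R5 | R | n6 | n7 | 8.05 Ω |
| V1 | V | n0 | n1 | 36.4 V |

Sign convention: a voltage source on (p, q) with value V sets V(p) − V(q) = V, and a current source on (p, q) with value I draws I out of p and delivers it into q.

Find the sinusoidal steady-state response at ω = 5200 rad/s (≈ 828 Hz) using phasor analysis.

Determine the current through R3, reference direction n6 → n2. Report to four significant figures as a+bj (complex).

MNA unknowns: 7 node voltages V₁..V_7 plus 1 source current (V1)
L1: Y=0.000-0.2380j on G[6,7]
R1: Y=0.03774+0.000j on G[7,5]
R2: Y=0.5556+0.000j on G[2,4]
R3: Y=0.08621+0.000j on G[6,2]
C1: Y=0.000+0.02668j on G[4,3]
I1: z[7]−=0.00664, z[5]+=0.00664
R4: Y=0.1550+0.000j on G[4,3]
I2: z[6]−=0.00183, z[0]+=0.00183
C2: Y=0.000+0.3156j on G[2,0]
L2: Y=0.000-0.7631j on G[0,6]
L3: Y=0.000-1.616j on G[5,1]
C3: Y=0.000+0.1368j on G[2,0]
R5: Y=0.1242+0.000j on G[6,7]
V1: row V0−V1=36.4, i_V1 at 0,1
solve → V1=-36.40+0.000j, V2=-0.3143+0.03316j, V3=-0.3143+0.03316j, V4=-0.3143+0.03316j, V5=-36.26+0.7714j, V6=-0.4883-1.616j, V7=-3.398-5.336j
aux → i_V1=-1.247+0.2305j

-0.01500-0.1422j A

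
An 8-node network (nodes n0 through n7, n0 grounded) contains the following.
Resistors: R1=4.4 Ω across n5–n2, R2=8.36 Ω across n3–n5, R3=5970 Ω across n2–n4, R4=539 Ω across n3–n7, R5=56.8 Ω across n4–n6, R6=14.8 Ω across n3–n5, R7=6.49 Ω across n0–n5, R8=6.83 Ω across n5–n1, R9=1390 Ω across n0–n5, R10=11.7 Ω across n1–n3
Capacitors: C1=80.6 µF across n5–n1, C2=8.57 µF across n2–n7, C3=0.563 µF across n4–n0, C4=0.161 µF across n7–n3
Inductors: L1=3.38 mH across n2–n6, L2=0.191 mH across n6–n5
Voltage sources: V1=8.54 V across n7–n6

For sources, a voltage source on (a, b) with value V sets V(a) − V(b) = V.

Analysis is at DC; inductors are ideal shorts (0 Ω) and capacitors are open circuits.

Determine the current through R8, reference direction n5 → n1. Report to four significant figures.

-0.003519 A

MNA unknowns: 7 node voltages V₁..V_7 plus 3 source currents (L1, L2, V1)
R1: Y=0.2273 on G[5,2]
R2: Y=0.1196 on G[3,5]
C1: Y=0.000 on G[5,1]
L1: row V2−V6=0, i_L1 at 2,6
R3: Y=0.0001675 on G[2,4]
C2: Y=0.000 on G[2,7]
L2: row V6−V5=0, i_L2 at 6,5
R4: Y=0.001855 on G[3,7]
R5: Y=0.01761 on G[4,6]
R6: Y=0.06757 on G[3,5]
R7: Y=0.1541 on G[0,5]
C3: Y=0.000 on G[4,0]
R8: Y=0.1464 on G[5,1]
R9: Y=0.0007194 on G[0,5]
C4: Y=0.000 on G[7,3]
R10: Y=0.08547 on G[1,3]
V1: row V7−V6=8.54, i_V1 at 7,6
solve → V1=0.02403, V2=0.000, V3=0.06520, V4=0.000, V5=0.000, V6=0.000, V7=8.540
aux → i_L1=0.000, i_L2=-0.01572, i_V1=-0.01572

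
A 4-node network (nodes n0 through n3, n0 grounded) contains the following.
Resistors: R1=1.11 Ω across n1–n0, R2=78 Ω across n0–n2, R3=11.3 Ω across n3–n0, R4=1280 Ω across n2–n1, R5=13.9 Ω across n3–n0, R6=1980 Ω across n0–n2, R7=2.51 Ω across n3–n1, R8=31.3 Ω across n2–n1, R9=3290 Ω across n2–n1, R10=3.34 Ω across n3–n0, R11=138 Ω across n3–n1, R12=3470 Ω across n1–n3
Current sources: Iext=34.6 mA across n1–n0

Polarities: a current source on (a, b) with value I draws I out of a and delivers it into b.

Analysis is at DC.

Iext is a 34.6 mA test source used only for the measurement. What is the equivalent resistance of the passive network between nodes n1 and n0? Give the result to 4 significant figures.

Apply KCL at each of the 3 non-ground nodes and solve the resulting linear system.
Node n1: branches {R1, R4, R7, R8, R9, R11, R12, Iext} → V_1 = -0.03073
Node n2: branches {R2, R4, R6, R8, R9} → V_2 = -0.02190
Node n3: branches {R3, R5, R7, R10, R11, R12} → V_3 = -0.01441

R_eq = 0.8881 Ω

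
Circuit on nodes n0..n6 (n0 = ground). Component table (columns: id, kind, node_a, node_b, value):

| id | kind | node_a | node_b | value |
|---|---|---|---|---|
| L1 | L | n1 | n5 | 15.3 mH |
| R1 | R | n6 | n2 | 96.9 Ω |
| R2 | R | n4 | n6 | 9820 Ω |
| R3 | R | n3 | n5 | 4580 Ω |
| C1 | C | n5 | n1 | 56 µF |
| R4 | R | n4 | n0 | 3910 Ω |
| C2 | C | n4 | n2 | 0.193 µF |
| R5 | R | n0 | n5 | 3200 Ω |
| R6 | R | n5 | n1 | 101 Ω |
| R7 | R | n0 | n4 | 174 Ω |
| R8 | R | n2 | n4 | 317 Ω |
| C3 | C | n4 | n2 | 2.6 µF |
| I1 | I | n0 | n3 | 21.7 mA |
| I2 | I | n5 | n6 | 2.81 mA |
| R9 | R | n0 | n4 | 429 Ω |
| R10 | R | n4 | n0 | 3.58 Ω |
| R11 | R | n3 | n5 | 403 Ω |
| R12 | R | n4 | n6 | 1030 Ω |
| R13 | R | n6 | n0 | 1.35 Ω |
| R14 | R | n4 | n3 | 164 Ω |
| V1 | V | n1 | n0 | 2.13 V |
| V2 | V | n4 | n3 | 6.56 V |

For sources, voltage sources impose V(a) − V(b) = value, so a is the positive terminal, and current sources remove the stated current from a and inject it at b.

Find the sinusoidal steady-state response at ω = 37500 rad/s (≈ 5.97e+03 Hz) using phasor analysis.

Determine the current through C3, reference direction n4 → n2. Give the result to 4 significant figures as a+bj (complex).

MNA unknowns: 6 node voltages V₁..V_6 plus 2 source currents (V1, V2)
L1: Y=0.000-0.001743j on G[1,5]
R1: Y=0.01032+0.000j on G[6,2]
R2: Y=0.0001018+0.000j on G[4,6]
R3: Y=0.0002183+0.000j on G[3,5]
C1: Y=0.000+2.100j on G[5,1]
R4: Y=0.0002558+0.000j on G[4,0]
C2: Y=0.000+0.007238j on G[4,2]
R5: Y=0.0003125+0.000j on G[0,5]
R6: Y=0.009901+0.000j on G[5,1]
R7: Y=0.005747+0.000j on G[0,4]
R8: Y=0.003155+0.000j on G[2,4]
C3: Y=0.000+0.09750j on G[4,2]
I1: z[0]−=0.0217, z[3]+=0.0217
I2: z[5]−=0.00281, z[6]+=0.00281
R9: Y=0.002331+0.000j on G[0,4]
R10: Y=0.2793+0.000j on G[4,0]
R11: Y=0.002481+0.000j on G[3,5]
R12: Y=0.0009709+0.000j on G[4,6]
R13: Y=0.7407+0.000j on G[6,0]
R14: Y=0.006098+0.000j on G[4,3]
V1: row V1−V0=2.13, i_V1 at 1,0
V2: row V4−V3=6.56, i_V2 at 4,3
solve → V1=2.130+0.000j, V2=0.1482+0.01360j, V3=-6.410-0.0003573j, V4=0.1499-0.0003573j, V5=2.130+0.01264j, V6=0.005983+0.0001861j
aux → i_V1=-0.02653-3.905e-05j, i_V2=-0.08476-3.510e-05j

0.001361+0.0001699j A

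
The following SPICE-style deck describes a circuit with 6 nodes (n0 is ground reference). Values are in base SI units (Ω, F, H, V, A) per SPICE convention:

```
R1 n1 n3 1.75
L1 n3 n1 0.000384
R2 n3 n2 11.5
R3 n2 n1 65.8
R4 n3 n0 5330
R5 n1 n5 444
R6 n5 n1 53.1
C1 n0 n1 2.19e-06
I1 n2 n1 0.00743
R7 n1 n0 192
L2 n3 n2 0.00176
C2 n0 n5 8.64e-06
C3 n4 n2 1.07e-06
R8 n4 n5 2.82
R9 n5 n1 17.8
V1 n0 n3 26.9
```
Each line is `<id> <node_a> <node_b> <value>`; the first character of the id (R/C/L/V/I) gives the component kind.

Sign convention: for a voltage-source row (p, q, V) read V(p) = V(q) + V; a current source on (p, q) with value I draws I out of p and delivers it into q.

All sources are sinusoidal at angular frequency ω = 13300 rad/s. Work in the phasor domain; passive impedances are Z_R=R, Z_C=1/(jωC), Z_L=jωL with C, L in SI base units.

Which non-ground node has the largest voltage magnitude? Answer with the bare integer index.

2

Element admittances at ω=13300 rad/s:
  Y(R1) = 0.5714+0.000j S between n1,n3
  Y(L1) = 0.000-0.1958j S between n3,n1
  Y(R2) = 0.08696+0.000j S between n3,n2
  Y(R3) = 0.01520+0.000j S between n2,n1
  Y(R4) = 0.0001876+0.000j S between n3,n0
  Y(R5) = 0.002252+0.000j S between n1,n5
  Y(R6) = 0.01883+0.000j S between n5,n1
  Y(C1) = 0.000+0.02913j S between n0,n1
  I1: injects 0.00743 A into n1 (from n2)
  Y(R7) = 0.005208+0.000j S between n1,n0
  Y(L2) = 0.000-0.04272j S between n3,n2
  Y(C2) = 0.000+0.1149j S between n0,n5
  Y(C3) = 0.000+0.01423j S between n4,n2
  Y(R8) = 0.3546+0.000j S between n4,n5
  Y(R9) = 0.05618+0.000j S between n5,n1
  V1: constraint V(n0)−V(n3) = 26.9
Assemble and solve the 6×6 MNA system:
  V(n1)=-25.25+2.882j  V(n2)=-28.82+2.578j  V(n3)=-26.90+0.000j  V(n4)=-7.621+9.897j  V(n5)=-7.915+10.75j
  i(V1)=-1.456-1.630j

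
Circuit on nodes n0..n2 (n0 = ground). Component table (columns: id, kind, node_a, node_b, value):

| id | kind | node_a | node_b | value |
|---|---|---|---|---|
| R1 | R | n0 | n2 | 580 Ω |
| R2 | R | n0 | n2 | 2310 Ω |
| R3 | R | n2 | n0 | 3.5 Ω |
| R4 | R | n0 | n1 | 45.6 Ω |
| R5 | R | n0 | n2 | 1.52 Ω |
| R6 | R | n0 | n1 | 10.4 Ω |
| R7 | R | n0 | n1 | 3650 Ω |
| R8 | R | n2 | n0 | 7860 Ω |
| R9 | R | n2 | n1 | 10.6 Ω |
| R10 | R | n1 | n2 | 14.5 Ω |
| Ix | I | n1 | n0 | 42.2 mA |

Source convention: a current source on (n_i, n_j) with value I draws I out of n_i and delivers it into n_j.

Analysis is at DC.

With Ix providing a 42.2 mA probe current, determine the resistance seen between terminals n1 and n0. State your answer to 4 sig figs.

R_eq = 3.882 Ω

Apply KCL at each of the 2 non-ground nodes and solve the resulting linear system.
Node n1: branches {R4, R6, R7, R9, R10, Ix} → V_1 = -0.1638
Node n2: branches {R1, R2, R3, R5, R8, R9, R10} → V_2 = -0.02412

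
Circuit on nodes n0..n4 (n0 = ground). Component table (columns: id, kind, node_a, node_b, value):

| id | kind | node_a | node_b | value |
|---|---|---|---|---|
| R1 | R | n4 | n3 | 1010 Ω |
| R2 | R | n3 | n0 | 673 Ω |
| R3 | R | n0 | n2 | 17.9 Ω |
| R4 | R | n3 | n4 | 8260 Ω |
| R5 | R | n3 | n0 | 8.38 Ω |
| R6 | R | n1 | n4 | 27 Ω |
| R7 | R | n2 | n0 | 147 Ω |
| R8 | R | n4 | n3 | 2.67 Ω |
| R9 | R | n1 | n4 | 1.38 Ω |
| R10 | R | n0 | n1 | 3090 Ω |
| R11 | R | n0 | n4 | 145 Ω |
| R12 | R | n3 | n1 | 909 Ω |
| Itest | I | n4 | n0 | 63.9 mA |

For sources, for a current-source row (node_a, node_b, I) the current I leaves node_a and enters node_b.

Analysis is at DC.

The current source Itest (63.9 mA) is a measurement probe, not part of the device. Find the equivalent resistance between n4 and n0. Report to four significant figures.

MNA unknowns: 4 node voltages V₁..V_4
R1: Y=0.0009901 on G[4,3]
R2: Y=0.001486 on G[3,0]
R3: Y=0.05587 on G[0,2]
R4: Y=0.0001211 on G[3,4]
R5: Y=0.1193 on G[3,0]
R6: Y=0.03704 on G[1,4]
R7: Y=0.006803 on G[2,0]
R8: Y=0.3745 on G[4,3]
R9: Y=0.7246 on G[1,4]
R10: Y=0.0003236 on G[0,1]
R11: Y=0.006897 on G[0,4]
R12: Y=0.001100 on G[3,1]
Itest: z[4]−=0.0639, z[0]+=0.0639
solve → V1=-0.6469, V2=0.000, V3=-0.4902, V4=-0.6474

R_eq = 10.13 Ω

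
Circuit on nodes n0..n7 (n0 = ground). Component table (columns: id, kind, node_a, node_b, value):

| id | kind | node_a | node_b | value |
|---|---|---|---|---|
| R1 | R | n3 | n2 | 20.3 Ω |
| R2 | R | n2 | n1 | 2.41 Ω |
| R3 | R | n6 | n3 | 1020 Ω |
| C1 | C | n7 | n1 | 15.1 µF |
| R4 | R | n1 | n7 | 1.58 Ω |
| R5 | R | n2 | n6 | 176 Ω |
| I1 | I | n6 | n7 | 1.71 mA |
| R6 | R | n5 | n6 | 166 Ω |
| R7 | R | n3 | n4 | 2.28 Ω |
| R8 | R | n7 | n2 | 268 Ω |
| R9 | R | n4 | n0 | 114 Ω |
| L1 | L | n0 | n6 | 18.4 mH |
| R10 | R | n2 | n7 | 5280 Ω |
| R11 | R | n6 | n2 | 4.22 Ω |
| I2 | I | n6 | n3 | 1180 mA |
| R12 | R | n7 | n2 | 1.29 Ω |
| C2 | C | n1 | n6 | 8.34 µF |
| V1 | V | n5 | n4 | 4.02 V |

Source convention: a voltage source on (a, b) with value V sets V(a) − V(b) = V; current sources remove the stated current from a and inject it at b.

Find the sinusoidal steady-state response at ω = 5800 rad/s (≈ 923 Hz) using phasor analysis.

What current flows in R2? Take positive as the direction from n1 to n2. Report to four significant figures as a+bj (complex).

Apply KCL at each of the 7 non-ground nodes and solve the resulting linear system.
Node n1: branches {R2, C1, R4, C2} → V_1 = -5.713-11.87j
Node n2: branches {R1, R2, R5, R8, R10, R11, R12} → V_2 = -5.667-11.65j
Node n3: branches {R1, R3, R7, I2} → V_3 = 12.61-10.08j
Node n4: branches {R7, R9, V1} → V_4 = 12.03-9.896j
Node n5: branches {R6, V1} → V_5 = 16.05-9.896j
Node n6: branches {R3, R5, I1, R6, L1, R11, I2, C2} → V_6 = -9.264-11.26j
Node n7: branches {C1, R4, I1, R8, R10, R12} → V_7 = -5.679-11.75j
Source currents: i(V1)=-0.1525-0.008207j

-0.01881-0.09239j A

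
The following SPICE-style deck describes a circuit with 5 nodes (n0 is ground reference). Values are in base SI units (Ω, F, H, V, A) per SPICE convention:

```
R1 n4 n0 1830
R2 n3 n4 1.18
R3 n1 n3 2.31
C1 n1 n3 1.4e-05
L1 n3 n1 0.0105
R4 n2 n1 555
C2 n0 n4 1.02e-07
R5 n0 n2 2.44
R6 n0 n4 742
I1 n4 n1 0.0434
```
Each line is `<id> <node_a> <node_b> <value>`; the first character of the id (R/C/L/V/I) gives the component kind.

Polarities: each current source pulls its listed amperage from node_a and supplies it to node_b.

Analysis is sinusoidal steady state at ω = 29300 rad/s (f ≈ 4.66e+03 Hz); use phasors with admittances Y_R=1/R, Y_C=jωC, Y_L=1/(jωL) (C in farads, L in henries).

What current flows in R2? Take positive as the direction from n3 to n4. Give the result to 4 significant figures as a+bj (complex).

0.04325+1.869e-05j A

Element admittances at ω=29300 rad/s:
  Y(R1) = 0.0005464+0.000j S between n4,n0
  Y(R2) = 0.8475+0.000j S between n3,n4
  Y(R3) = 0.4329+0.000j S between n1,n3
  Y(C1) = 0.000+0.4102j S between n1,n3
  Y(L1) = 0.000-0.003250j S between n3,n1
  Y(R4) = 0.001802+0.000j S between n2,n1
  Y(C2) = 0.000+0.002989j S between n0,n4
  Y(R5) = 0.4098+0.000j S between n0,n2
  Y(R6) = 0.001348+0.000j S between n0,n4
  I1: injects 0.0434 A into n1 (from n4)
Assemble and solve the 4×4 MNA system:
  V(n1)=0.08538-0.01042j  V(n2)=0.0003737-4.561e-05j  V(n3)=0.03232+0.03941j  V(n4)=-0.01871+0.03939j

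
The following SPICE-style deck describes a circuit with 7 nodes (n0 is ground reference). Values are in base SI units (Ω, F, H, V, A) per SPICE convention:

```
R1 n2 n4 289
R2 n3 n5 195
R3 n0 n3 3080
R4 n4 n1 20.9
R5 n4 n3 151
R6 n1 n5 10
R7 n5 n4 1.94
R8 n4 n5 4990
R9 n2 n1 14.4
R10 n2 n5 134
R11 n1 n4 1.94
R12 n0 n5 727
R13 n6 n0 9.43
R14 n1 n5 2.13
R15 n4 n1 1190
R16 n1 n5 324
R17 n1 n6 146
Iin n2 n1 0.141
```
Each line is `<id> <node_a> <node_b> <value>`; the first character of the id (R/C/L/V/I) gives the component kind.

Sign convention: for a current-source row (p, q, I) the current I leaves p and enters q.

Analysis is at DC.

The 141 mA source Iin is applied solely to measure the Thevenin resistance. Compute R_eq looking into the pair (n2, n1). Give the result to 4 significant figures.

Element admittances at DC:
  Y(R1) = 0.003460 S between n2,n4
  Y(R2) = 0.005128 S between n3,n5
  Y(R3) = 0.0003247 S between n0,n3
  Y(R4) = 0.04785 S between n4,n1
  Y(R5) = 0.006623 S between n4,n3
  Y(R6) = 0.1000 S between n1,n5
  Y(R7) = 0.5155 S between n5,n4
  Y(R8) = 0.0002004 S between n4,n5
  Y(R9) = 0.06944 S between n2,n1
  Y(R10) = 0.007463 S between n2,n5
  Y(R11) = 0.5155 S between n1,n4
  Y(R12) = 0.001376 S between n0,n5
  Y(R13) = 0.1060 S between n6,n0
  Y(R14) = 0.4695 S between n1,n5
  Y(R15) = 0.0008403 S between n4,n1
  Y(R16) = 0.003086 S between n1,n5
  Y(R17) = 0.006849 S between n1,n6
  Iin: injects 0.141 A into n1 (from n2)
Assemble and solve the 6×6 MNA system:
  V(n1)=0.003819  V(n2)=-1.753  V(n3)=-0.01225  V(n4)=-0.01075  V(n5)=-0.01497  V(n6)=0.0002317

R_eq = 12.46 Ω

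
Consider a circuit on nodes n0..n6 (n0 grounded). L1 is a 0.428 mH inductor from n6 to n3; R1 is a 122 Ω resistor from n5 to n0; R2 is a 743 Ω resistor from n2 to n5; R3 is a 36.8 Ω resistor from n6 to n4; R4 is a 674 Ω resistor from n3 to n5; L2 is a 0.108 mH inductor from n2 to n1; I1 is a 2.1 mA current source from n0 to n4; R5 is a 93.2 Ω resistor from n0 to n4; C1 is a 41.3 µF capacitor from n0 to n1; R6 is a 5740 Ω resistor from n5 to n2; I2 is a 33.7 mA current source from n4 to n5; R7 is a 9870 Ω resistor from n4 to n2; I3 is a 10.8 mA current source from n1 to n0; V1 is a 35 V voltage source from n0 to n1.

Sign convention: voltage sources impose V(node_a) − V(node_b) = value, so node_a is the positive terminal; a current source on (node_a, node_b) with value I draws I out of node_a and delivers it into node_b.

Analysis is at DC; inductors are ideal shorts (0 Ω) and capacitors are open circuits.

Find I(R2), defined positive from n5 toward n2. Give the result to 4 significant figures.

0.04422 A

Element admittances at DC:
  L1: short n6↔n3 (DC inductor)
  Y(R1) = 0.008197 S between n5,n0
  Y(R2) = 0.001346 S between n2,n5
  Y(R3) = 0.02717 S between n6,n4
  Y(R4) = 0.001484 S between n3,n5
  L2: short n2↔n1 (DC inductor)
  I1: injects 0.0021 A into n4 (from n0)
  Y(R5) = 0.01073 S between n0,n4
  Y(C1) = 0.000 S between n0,n1
  Y(R6) = 0.0001742 S between n5,n2
  I2: injects 0.0337 A into n5 (from n4)
  Y(R7) = 0.0001013 S between n4,n2
  I3: injects 0.0108 A into n0 (from n1)
  V1: constraint V(n0)−V(n1) = 35
Assemble and solve the 9×9 MNA system:
  V(n1)=-35.00  V(n2)=-35.00  V(n3)=-3.069  V(n4)=-3.119  V(n5)=-2.148  V(n6)=-3.069
  i(L1)=-0.001366  i(L2)=0.05317  i(V1)=-0.04237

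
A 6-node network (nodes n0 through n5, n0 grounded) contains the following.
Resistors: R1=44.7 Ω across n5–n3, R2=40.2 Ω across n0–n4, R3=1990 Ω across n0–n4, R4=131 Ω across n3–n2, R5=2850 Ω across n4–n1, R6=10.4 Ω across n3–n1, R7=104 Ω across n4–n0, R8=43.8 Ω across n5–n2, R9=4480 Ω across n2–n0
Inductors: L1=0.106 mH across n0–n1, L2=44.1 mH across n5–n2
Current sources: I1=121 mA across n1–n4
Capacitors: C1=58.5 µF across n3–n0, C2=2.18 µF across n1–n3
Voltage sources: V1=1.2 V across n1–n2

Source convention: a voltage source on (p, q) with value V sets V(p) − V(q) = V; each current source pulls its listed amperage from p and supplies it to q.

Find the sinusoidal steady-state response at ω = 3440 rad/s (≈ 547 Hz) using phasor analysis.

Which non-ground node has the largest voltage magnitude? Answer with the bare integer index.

4

Element admittances at ω=3440 rad/s:
  Y(R1) = 0.02237+0.000j S between n5,n3
  Y(L1) = 0.000-2.742j S between n0,n1
  Y(R2) = 0.02488+0.000j S between n0,n4
  Y(R3) = 0.0005025+0.000j S between n0,n4
  I1: injects 0.121 A into n4 (from n1)
  Y(L2) = 0.000-0.006592j S between n5,n2
  Y(R4) = 0.007634+0.000j S between n3,n2
  Y(R5) = 0.0003509+0.000j S between n4,n1
  Y(C1) = 0.000+0.2012j S between n3,n0
  Y(R6) = 0.09615+0.000j S between n3,n1
  Y(R7) = 0.009615+0.000j S between n4,n0
  Y(R8) = 0.02283+0.000j S between n5,n2
  Y(C2) = 0.000+0.007499j S between n1,n3
  Y(R9) = 0.0002232+0.000j S between n2,n0
  V1: constraint V(n1)−V(n2) = 1.2
Assemble and solve the 6×6 MNA system:
  V(n1)=-0.004177-0.03767j  V(n2)=-1.204-0.03767j  V(n3)=-0.05681+0.08063j  V(n4)=3.423-0.0003739j  V(n5)=-0.6565+0.1007j
  i(V1)=-0.02244-0.0004615j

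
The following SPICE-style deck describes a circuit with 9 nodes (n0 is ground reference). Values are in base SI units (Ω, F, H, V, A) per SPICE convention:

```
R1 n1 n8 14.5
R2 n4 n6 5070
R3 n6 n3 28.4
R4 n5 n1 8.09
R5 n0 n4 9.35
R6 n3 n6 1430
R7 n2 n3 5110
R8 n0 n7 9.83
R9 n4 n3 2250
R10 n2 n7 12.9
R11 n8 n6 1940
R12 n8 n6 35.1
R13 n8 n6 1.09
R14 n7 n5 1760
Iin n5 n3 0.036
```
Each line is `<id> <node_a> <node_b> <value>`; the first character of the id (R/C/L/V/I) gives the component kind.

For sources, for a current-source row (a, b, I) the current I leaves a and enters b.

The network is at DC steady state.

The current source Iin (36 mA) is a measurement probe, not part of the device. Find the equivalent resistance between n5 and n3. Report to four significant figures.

MNA unknowns: 8 node voltages V₁..V_8
R1: Y=0.06897 on G[1,8]
R2: Y=0.0001972 on G[4,6]
R3: Y=0.03521 on G[6,3]
R4: Y=0.1236 on G[5,1]
R5: Y=0.1070 on G[0,4]
R6: Y=0.0006993 on G[3,6]
R7: Y=0.0001957 on G[2,3]
R8: Y=0.1017 on G[0,7]
R9: Y=0.0004444 on G[4,3]
R10: Y=0.07752 on G[2,7]
R11: Y=0.0005155 on G[8,6]
R12: Y=0.02849 on G[8,6]
R13: Y=0.9174 on G[8,6]
R14: Y=0.0005682 on G[7,5]
Iin: z[5]−=0.036, z[3]+=0.036
solve → V1=-0.6622, V2=-0.001377, V3=0.8763, V4=0.003417, V5=-0.9491, V6=-0.1106, V7=-0.003593, V8=-0.1480

R_eq = 50.71 Ω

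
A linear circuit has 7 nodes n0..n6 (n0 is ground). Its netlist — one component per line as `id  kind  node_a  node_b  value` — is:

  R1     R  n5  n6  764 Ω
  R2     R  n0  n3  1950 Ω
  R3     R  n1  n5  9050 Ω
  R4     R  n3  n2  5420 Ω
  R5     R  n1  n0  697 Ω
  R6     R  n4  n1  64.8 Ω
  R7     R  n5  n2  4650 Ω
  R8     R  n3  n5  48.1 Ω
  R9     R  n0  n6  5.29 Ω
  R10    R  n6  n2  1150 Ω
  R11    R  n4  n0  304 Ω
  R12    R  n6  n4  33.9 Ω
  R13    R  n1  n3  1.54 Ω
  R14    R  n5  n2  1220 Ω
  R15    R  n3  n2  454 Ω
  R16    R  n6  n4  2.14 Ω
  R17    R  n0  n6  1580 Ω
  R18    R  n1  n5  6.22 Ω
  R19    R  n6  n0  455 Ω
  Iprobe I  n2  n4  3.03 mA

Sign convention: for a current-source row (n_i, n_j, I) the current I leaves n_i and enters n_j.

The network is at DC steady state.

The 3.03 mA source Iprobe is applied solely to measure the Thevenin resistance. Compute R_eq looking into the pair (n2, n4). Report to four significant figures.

MNA unknowns: 6 node voltages V₁..V_6
R1: Y=0.001309 on G[5,6]
R2: Y=0.0005128 on G[0,3]
R3: Y=0.0001105 on G[1,5]
R4: Y=0.0001845 on G[3,2]
R5: Y=0.001435 on G[1,0]
R6: Y=0.01543 on G[4,1]
R7: Y=0.0002151 on G[5,2]
R8: Y=0.02079 on G[3,5]
R9: Y=0.1890 on G[0,6]
R10: Y=0.0008696 on G[6,2]
R11: Y=0.003289 on G[4,0]
R12: Y=0.02950 on G[6,4]
R13: Y=0.6494 on G[1,3]
R14: Y=0.0008197 on G[5,2]
R15: Y=0.002203 on G[3,2]
R16: Y=0.4673 on G[6,4]
R17: Y=0.0006329 on G[0,6]
R18: Y=0.1608 on G[1,5]
R19: Y=0.002198 on G[6,0]
Iprobe: z[2]−=0.00303, z[4]+=0.00303
solve → V1=-0.1215, V2=-0.8048, V3=-0.1239, V4=0.003380, V5=-0.1247, V6=0.001181

R_eq = 266.7 Ω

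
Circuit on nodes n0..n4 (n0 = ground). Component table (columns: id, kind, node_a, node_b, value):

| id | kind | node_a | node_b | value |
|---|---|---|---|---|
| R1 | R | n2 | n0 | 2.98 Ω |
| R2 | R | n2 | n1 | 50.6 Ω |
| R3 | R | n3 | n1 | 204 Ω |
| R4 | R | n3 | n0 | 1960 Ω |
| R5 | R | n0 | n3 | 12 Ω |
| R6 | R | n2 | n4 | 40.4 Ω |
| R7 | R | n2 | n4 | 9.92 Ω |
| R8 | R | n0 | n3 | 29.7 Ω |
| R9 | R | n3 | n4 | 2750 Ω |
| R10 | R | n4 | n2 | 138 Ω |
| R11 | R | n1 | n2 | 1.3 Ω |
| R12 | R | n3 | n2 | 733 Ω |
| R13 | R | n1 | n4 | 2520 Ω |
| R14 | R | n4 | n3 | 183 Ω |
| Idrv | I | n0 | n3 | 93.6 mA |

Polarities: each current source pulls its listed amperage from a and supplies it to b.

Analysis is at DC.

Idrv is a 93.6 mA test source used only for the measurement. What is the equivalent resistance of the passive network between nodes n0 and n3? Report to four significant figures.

R_eq = 7.756 Ω

Element admittances at DC:
  Y(R1) = 0.3356 S between n2,n0
  Y(R2) = 0.01976 S between n2,n1
  Y(R3) = 0.004902 S between n3,n1
  Y(R4) = 0.0005102 S between n3,n0
  Y(R5) = 0.08333 S between n0,n3
  Y(R6) = 0.02475 S between n2,n4
  Y(R7) = 0.1008 S between n2,n4
  Y(R8) = 0.03367 S between n0,n3
  Y(R9) = 0.0003636 S between n3,n4
  Y(R10) = 0.007246 S between n4,n2
  Y(R11) = 0.7692 S between n1,n2
  Y(R12) = 0.001364 S between n3,n2
  Y(R13) = 0.0003968 S between n1,n4
  Y(R14) = 0.005464 S between n4,n3
  Idrv: injects 0.0936 A into n3 (from n0)
Assemble and solve the 4×4 MNA system:
  V(n1)=0.02904  V(n2)=0.02470  V(n3)=0.7260  V(n4)=0.05411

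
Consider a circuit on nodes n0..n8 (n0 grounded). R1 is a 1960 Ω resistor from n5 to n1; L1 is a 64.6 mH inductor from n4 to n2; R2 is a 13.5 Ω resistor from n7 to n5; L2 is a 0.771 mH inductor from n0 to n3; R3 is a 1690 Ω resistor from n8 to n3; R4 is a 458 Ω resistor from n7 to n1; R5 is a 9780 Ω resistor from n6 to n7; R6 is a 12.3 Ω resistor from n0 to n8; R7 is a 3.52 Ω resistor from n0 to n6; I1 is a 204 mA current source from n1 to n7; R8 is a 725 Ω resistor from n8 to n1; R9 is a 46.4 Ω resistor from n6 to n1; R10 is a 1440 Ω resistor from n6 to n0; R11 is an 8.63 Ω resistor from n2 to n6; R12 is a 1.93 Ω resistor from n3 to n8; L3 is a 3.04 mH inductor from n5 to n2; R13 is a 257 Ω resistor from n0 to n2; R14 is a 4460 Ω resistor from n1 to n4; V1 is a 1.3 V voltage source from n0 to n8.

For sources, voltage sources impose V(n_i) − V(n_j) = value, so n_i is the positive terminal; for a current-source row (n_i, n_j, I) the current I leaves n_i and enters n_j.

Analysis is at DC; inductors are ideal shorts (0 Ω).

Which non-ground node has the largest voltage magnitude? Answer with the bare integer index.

1

MNA unknowns: 8 node voltages V₁..V_8 plus 4 source currents (L1, L2, L3, V1)
R1: Y=0.0005102 on G[5,1]
L1: row V4−V2=0, i_L1 at 4,2
R2: Y=0.07407 on G[7,5]
L2: row V0−V3=0, i_L2 at 0,3
R3: Y=0.0005917 on G[8,3]
R4: Y=0.002183 on G[7,1]
R5: Y=0.0001022 on G[6,7]
R6: Y=0.08130 on G[0,8]
R7: Y=0.2841 on G[0,6]
I1: z[1]−=0.204, z[7]+=0.204
R8: Y=0.001379 on G[8,1]
R9: Y=0.02155 on G[6,1]
R10: Y=0.0006944 on G[6,0]
R11: Y=0.1159 on G[2,6]
R12: Y=0.5181 on G[3,8]
L3: row V5−V2=0, i_L3 at 5,2
R13: Y=0.003891 on G[0,2]
R14: Y=0.0002242 on G[1,4]
V1: row V0−V8=1.3, i_V1 at 0,8
solve → V1=-7.586, V2=1.446, V3=0.000, V4=1.446, V5=1.446, V6=0.01068, V7=3.858, V8=-1.300
aux → i_L1=-0.002025, i_L2=0.6743, i_L3=0.1740, i_V1=-0.7714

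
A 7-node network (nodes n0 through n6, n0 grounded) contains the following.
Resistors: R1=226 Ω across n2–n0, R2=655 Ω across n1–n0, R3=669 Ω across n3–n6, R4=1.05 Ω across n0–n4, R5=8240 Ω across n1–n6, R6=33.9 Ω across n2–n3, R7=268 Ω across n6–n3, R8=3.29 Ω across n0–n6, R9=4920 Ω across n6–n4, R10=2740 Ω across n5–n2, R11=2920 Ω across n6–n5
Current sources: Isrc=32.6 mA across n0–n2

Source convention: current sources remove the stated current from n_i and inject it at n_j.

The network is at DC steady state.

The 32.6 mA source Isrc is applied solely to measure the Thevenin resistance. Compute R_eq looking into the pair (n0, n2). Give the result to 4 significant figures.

Element admittances at DC:
  Y(R1) = 0.004425 S between n2,n0
  Y(R2) = 0.001527 S between n1,n0
  Y(R3) = 0.001495 S between n3,n6
  Y(R4) = 0.9524 S between n0,n4
  Y(R5) = 0.0001214 S between n1,n6
  Y(R6) = 0.02950 S between n2,n3
  Y(R7) = 0.003731 S between n6,n3
  Y(R8) = 0.3040 S between n0,n6
  Y(R9) = 0.0002033 S between n6,n4
  Y(R10) = 0.0003650 S between n5,n2
  Y(R11) = 0.0003425 S between n6,n5
  Isrc: injects 0.0326 A into n2 (from n0)
Assemble and solve the 6×6 MNA system:
  V(n1)=0.003999  V(n2)=3.634  V(n3)=3.095  V(n4)=1.159e-05  V(n5)=1.901  V(n6)=0.05430

R_eq = 111.5 Ω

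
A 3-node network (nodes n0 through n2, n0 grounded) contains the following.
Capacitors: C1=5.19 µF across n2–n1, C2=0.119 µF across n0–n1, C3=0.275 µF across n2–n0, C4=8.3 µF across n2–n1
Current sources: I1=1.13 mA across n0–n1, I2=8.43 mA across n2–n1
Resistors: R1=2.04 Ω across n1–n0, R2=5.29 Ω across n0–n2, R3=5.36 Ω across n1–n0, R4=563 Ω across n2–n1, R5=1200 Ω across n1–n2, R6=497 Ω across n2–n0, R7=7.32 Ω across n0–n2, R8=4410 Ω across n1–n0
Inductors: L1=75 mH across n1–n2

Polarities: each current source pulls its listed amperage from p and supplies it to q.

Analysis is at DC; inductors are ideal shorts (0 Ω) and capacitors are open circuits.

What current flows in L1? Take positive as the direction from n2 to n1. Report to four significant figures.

-0.008799 A

Apply KCL at each of the 2 non-ground nodes and solve the resulting linear system.
Node n1: branches {C1, C2, I1, C4, R1, R3, R4, R5, L1, R8, I2} → V_1 = 0.001125
Node n2: branches {C1, C3, C4, R2, R4, R5, L1, R6, R7, I2} → V_2 = 0.001125
Source currents: i(L1)=0.008799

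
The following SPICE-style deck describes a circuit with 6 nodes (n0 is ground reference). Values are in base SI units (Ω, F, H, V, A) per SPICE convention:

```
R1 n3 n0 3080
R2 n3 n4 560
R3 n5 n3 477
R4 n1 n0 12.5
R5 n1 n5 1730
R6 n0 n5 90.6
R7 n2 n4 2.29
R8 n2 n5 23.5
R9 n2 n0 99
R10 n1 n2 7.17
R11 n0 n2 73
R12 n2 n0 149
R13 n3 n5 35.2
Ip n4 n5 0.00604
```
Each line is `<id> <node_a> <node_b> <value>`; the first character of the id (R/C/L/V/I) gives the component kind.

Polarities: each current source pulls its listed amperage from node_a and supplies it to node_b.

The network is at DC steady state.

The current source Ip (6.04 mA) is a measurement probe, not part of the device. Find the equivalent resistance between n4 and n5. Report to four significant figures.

Apply KCL at each of the 5 non-ground nodes and solve the resulting linear system.
Node n1: branches {R4, R5, R10} → V_1 = -0.008426
Node n2: branches {R7, R8, R9, R10, R11, R12} → V_2 = -0.01369
Node n3: branches {R1, R2, R3, R13} → V_3 = 0.08860
Node n4: branches {R2, R7, Ip} → V_4 = -0.02705
Node n5: branches {R3, R5, R6, R8, R13, Ip} → V_5 = 0.09631

R_eq = 20.42 Ω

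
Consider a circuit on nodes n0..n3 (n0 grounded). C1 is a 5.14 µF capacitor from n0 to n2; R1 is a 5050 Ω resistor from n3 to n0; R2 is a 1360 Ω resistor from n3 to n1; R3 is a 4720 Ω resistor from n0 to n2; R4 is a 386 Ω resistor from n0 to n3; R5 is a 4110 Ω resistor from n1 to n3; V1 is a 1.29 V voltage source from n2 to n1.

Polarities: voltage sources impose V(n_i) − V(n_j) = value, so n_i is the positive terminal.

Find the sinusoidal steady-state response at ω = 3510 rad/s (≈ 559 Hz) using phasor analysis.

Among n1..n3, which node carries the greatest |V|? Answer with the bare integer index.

Apply KCL at each of the 3 non-ground nodes and solve the resulting linear system.
Node n1: branches {R2, R5, V1} → V_1 = -1.287-0.05166j
Node n2: branches {C1, R3, V1} → V_2 = 0.002681-0.05166j
Node n3: branches {R1, R2, R4, R5} → V_3 = -0.3344-0.01342j
Source currents: i(V1)=-0.0009325-3.742e-05j

1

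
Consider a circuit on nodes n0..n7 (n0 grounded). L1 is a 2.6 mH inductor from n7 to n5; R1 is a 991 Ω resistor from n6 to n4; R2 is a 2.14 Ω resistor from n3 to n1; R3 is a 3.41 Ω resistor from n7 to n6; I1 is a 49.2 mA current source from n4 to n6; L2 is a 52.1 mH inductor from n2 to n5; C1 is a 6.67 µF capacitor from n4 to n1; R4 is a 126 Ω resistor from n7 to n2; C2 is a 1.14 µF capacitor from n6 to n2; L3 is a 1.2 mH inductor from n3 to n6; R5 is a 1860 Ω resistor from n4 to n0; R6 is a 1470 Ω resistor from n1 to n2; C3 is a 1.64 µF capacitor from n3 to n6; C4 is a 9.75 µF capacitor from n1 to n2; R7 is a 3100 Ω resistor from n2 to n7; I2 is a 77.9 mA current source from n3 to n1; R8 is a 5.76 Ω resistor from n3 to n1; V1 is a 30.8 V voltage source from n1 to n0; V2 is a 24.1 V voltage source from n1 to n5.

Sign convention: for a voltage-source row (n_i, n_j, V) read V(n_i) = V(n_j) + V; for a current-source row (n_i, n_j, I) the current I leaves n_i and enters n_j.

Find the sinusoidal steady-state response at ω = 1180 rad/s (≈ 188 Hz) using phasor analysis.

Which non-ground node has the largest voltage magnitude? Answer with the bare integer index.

MNA unknowns: 7 node voltages V₁..V_7 plus 2 source currents (V1, V2)
L1: Y=0.000-0.3259j on G[7,5]
R1: Y=0.001009+0.000j on G[6,4]
R2: Y=0.4673+0.000j on G[3,1]
R3: Y=0.2933+0.000j on G[7,6]
I1: z[4]−=0.0492, z[6]+=0.0492
L2: Y=0.000-0.01627j on G[2,5]
C1: Y=0.000+0.007871j on G[4,1]
R4: Y=0.007937+0.000j on G[7,2]
C2: Y=0.000+0.001345j on G[6,2]
L3: Y=0.000-0.7062j on G[3,6]
R5: Y=0.0005376+0.000j on G[4,0]
R6: Y=0.0006803+0.000j on G[1,2]
C3: Y=0.000+0.001935j on G[3,6]
C4: Y=0.000+0.01150j on G[1,2]
R7: Y=0.0003226+0.000j on G[2,7]
I2: z[3]−=0.0779, z[1]+=0.0779
R8: Y=0.1736+0.000j on G[3,1]
V1: row V1−V0=30.8, i_V1 at 1,0
V2: row V1−V5=24.1, i_V2 at 1,5
solve → V1=30.80+0.000j, V2=0.07531+38.48j, V3=26.35+3.783j, V4=29.01+9.015j, V5=6.700+0.000j, V6=22.91-0.1566j, V7=13.44+8.183j
aux → i_V1=-0.01560-0.004847j, i_V2=-3.293+2.088j

2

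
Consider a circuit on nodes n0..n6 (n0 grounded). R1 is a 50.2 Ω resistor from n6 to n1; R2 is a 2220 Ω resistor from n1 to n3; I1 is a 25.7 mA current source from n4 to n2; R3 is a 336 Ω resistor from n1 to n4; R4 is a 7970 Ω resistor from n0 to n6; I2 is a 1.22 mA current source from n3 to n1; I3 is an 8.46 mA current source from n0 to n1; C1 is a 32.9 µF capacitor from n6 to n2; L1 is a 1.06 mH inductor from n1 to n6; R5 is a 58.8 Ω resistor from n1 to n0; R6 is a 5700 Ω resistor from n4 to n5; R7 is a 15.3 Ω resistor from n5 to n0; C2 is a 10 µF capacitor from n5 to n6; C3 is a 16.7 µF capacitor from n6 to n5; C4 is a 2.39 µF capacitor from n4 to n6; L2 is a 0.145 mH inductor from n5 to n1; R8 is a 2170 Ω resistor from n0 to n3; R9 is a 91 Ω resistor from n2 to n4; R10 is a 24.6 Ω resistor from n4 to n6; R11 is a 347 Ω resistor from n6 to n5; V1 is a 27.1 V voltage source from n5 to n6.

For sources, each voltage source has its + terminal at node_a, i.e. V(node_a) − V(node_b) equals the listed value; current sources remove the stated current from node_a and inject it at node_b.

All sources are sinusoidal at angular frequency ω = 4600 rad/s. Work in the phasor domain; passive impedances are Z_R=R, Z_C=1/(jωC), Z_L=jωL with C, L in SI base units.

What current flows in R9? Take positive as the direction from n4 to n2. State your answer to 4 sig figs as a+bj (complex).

Apply KCL at each of the 6 non-ground nodes and solve the resulting linear system.
Node n1: branches {R1, R2, R3, I2, I3, L1, R5, L2} → V_1 = -2.435-0.2286j
Node n2: branches {I1, C1, R9} → V_2 = -26.27-0.1725j
Node n3: branches {R2, I2, R8} → V_3 = -2.543-0.1130j
Node n4: branches {I1, R3, R6, C4, R9, R10} → V_4 = -25.40-0.1757j
Node n5: branches {R6, R7, C2, C3, L2, R11, V1} → V_5 = 0.8315+0.06015j
Node n6: branches {R1, R4, C1, L1, C2, C3, C4, R10, R11, V1} → V_6 = -26.27+0.06015j
Source currents: i(V1)=-0.5699+1.565j

0.009507-3.577e-05j A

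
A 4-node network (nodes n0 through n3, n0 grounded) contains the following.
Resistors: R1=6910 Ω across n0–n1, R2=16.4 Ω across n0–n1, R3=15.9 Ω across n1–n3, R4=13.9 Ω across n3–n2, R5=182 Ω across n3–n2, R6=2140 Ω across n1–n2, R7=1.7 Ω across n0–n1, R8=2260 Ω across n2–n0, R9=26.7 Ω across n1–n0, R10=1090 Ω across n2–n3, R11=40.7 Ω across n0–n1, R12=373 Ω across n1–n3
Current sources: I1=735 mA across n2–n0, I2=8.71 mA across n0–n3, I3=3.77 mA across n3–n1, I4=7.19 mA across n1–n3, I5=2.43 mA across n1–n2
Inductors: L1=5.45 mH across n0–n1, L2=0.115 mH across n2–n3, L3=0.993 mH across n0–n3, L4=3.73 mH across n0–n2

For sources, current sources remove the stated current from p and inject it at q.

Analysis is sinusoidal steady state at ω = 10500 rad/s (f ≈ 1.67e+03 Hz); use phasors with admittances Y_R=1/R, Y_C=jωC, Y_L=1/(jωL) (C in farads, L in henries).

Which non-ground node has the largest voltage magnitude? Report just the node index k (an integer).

2

Element admittances at ω=10500 rad/s:
  Y(R1) = 0.0001447+0.000j S between n0,n1
  I1: injects 0.735 A into n0 (from n2)
  Y(L1) = 0.000-0.01747j S between n0,n1
  Y(L2) = 0.000-0.8282j S between n2,n3
  Y(R2) = 0.06098+0.000j S between n0,n1
  Y(R3) = 0.06289+0.000j S between n1,n3
  Y(R4) = 0.07194+0.000j S between n3,n2
  I2: injects 0.00871 A into n3 (from n0)
  Y(R5) = 0.005495+0.000j S between n3,n2
  Y(R6) = 0.0004673+0.000j S between n1,n2
  Y(R7) = 0.5882+0.000j S between n0,n1
  Y(R8) = 0.0004425+0.000j S between n2,n0
  Y(L3) = 0.000-0.09591j S between n0,n3
  Y(R9) = 0.03745+0.000j S between n1,n0
  I3: injects 0.00377 A into n1 (from n3)
  Y(R10) = 0.0009174+0.000j S between n2,n3
  Y(L4) = 0.000-0.02553j S between n0,n2
  Y(R11) = 0.02457+0.000j S between n0,n1
  Y(R12) = 0.002681+0.000j S between n1,n3
  I4: injects 0.00719 A into n3 (from n1)
  I5: injects 0.00243 A into n2 (from n1)
Assemble and solve the 3×3 MNA system:
  V(n1)=-0.1955-0.3972j  V(n2)=-2.320-5.336j  V(n3)=-2.318-4.619j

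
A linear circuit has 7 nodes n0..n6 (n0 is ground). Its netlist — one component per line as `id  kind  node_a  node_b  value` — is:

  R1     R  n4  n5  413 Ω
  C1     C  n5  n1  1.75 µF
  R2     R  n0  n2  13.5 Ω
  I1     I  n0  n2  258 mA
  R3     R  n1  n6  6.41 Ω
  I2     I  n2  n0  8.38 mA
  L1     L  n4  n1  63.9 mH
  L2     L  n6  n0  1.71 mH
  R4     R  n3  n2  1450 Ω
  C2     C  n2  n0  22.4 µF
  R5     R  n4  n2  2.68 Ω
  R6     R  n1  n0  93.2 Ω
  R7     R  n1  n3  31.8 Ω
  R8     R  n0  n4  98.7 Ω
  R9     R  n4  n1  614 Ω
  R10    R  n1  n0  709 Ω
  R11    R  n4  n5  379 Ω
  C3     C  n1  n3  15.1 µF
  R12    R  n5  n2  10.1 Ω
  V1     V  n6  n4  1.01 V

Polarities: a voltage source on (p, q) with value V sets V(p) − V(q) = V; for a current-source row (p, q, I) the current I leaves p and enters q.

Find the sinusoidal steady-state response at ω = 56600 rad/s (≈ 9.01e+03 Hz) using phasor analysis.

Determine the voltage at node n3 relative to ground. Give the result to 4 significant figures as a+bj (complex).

0.6263-0.3376j V

MNA unknowns: 6 node voltages V₁..V_6 plus 1 source current (V1)
R1: Y=0.002421+0.000j on G[4,5]
C1: Y=0.000+0.09905j on G[5,1]
R2: Y=0.07407+0.000j on G[0,2]
I1: z[0]−=0.258, z[2]+=0.258
R3: Y=0.1560+0.000j on G[1,6]
I2: z[2]−=0.00838, z[0]+=0.00838
L1: Y=0.000-0.0002765j on G[4,1]
L2: Y=0.000-0.01033j on G[6,0]
R4: Y=0.0006897+0.000j on G[3,2]
C2: Y=0.000+1.268j on G[2,0]
R5: Y=0.3731+0.000j on G[4,2]
R6: Y=0.01073+0.000j on G[1,0]
R7: Y=0.03145+0.000j on G[1,3]
R8: Y=0.01013+0.000j on G[0,4]
R9: Y=0.001629+0.000j on G[4,1]
R10: Y=0.001410+0.000j on G[1,0]
R11: Y=0.002639+0.000j on G[4,5]
C3: Y=0.000+0.8547j on G[1,3]
R12: Y=0.09901+0.000j on G[5,2]
V1: row V6−V4=1.01, i_V1 at 6,4
solve → V1=0.6262-0.3381j, V2=0.02368-0.1919j, V3=0.6263-0.3376j, V4=-0.08417-0.2112j, V5=0.3798+0.04162j, V6=0.9258-0.2112j
aux → i_V1=-0.04457-0.01023j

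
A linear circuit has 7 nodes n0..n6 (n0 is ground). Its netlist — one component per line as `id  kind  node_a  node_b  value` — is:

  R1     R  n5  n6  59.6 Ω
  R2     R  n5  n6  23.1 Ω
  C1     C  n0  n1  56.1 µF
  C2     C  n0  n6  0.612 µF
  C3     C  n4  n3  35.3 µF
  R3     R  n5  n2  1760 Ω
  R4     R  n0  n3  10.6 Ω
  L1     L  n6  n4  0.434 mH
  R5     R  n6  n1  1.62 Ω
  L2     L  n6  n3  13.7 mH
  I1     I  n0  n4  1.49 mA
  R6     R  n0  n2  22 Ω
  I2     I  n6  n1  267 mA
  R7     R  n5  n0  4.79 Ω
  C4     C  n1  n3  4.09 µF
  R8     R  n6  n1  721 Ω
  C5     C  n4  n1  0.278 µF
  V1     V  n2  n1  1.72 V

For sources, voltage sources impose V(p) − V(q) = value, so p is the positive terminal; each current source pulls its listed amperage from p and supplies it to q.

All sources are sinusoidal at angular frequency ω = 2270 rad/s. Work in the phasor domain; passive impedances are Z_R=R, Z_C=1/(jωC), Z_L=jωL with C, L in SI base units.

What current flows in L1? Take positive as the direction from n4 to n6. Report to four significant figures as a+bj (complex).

MNA unknowns: 6 node voltages V₁..V_6 plus 1 source current (V1)
R1: Y=0.01678+0.000j on G[5,6]
R2: Y=0.04329+0.000j on G[5,6]
C1: Y=0.000+0.1273j on G[0,1]
C2: Y=0.000+0.001389j on G[0,6]
C3: Y=0.000+0.08013j on G[4,3]
R3: Y=0.0005682+0.000j on G[5,2]
R4: Y=0.09434+0.000j on G[0,3]
L1: Y=0.000-1.015j on G[6,4]
R5: Y=0.6173+0.000j on G[6,1]
L2: Y=0.000-0.03216j on G[6,3]
I1: z[0]−=0.00149, z[4]+=0.00149
R6: Y=0.04545+0.000j on G[0,2]
I2: z[6]−=0.267, z[1]+=0.267
R7: Y=0.2088+0.000j on G[5,0]
C4: Y=0.000+0.009284j on G[1,3]
R8: Y=0.001387+0.000j on G[6,1]
C5: Y=0.000+0.0006311j on G[4,1]
V1: row V2−V1=1.72, i_V1 at 2,1
solve → V1=-0.08588+0.2351j, V2=1.634+0.2351j, V3=-0.2367-0.1090j, V4=-0.4678+0.2688j, V5=-0.09674+0.05345j, V6=-0.4493+0.2375j
aux → i_V1=-0.07526-0.01079j

0.03179+0.01876j A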